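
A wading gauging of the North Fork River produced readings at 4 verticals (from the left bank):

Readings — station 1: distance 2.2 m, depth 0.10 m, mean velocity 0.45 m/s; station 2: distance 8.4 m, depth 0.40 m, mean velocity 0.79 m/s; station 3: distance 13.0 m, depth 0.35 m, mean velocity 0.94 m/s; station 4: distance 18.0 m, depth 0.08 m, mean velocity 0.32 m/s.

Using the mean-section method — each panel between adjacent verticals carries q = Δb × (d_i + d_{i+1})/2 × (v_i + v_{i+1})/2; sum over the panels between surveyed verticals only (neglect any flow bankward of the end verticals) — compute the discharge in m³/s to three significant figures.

Panel 1-2: Δb = 6.2 m, d̄ = (0.10+0.40)/2 = 0.25, v̄ = (0.45+0.79)/2 = 0.62 → q = 6.2×0.25×0.62 = 0.9610 m³/s
Panel 2-3: Δb = 4.6 m, d̄ = (0.40+0.35)/2 = 0.375, v̄ = (0.79+0.94)/2 = 0.865 → q = 4.6×0.375×0.865 = 1.492 m³/s
Panel 3-4: Δb = 5 m, d̄ = (0.35+0.08)/2 = 0.215, v̄ = (0.94+0.32)/2 = 0.63 → q = 5×0.215×0.63 = 0.6773 m³/s
Q = Σ q = 3.130 m³/s

3.13 m³/s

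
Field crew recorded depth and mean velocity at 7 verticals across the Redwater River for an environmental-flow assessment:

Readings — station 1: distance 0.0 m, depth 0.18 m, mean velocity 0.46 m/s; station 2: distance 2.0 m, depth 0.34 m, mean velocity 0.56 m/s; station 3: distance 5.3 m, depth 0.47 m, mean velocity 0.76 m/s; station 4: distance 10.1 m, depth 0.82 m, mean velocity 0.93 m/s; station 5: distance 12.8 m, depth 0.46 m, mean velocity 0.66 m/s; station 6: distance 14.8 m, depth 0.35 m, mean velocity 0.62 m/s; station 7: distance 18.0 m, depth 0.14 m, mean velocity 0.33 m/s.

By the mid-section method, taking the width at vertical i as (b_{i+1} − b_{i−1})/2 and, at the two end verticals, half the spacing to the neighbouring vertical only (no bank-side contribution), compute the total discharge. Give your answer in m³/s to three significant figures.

w_1 = (2.0 − 0.0)/2 = 1 m; q_1 = 0.46 × 0.18 × 1 = 0.08280 m³/s
w_2 = (5.3 − 0.0)/2 = 2.65 m; q_2 = 0.56 × 0.34 × 2.65 = 0.5046 m³/s
w_3 = (10.1 − 2.0)/2 = 4.05 m; q_3 = 0.76 × 0.47 × 4.05 = 1.447 m³/s
w_4 = (12.8 − 5.3)/2 = 3.75 m; q_4 = 0.93 × 0.82 × 3.75 = 2.860 m³/s
w_5 = (14.8 − 10.1)/2 = 2.35 m; q_5 = 0.66 × 0.46 × 2.35 = 0.7135 m³/s
w_6 = (18.0 − 12.8)/2 = 2.6 m; q_6 = 0.62 × 0.35 × 2.6 = 0.5642 m³/s
w_7 = (18.0 − 14.8)/2 = 1.6 m; q_7 = 0.33 × 0.14 × 1.6 = 0.07392 m³/s
Q = Σ qᵢ = 6.245 m³/s

6.25 m³/s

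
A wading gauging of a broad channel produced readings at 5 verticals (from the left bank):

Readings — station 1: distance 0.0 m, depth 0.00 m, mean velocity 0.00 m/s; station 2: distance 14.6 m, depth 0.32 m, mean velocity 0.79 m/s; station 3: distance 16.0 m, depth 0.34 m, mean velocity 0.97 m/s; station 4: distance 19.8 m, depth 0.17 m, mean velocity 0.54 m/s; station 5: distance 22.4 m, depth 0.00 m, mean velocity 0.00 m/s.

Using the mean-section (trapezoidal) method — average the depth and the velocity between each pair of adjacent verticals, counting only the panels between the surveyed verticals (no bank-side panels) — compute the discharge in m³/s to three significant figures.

Panel 1-2: Δb = 14.6 m, d̄ = (0.00+0.32)/2 = 0.16, v̄ = (0.00+0.79)/2 = 0.395 → q = 14.6×0.16×0.395 = 0.9227 m³/s
Panel 2-3: Δb = 1.4 m, d̄ = (0.32+0.34)/2 = 0.33, v̄ = (0.79+0.97)/2 = 0.88 → q = 1.4×0.33×0.88 = 0.4066 m³/s
Panel 3-4: Δb = 3.8 m, d̄ = (0.34+0.17)/2 = 0.255, v̄ = (0.97+0.54)/2 = 0.755 → q = 3.8×0.255×0.755 = 0.7316 m³/s
Panel 4-5: Δb = 2.6 m, d̄ = (0.17+0.00)/2 = 0.085, v̄ = (0.54+0.00)/2 = 0.27 → q = 2.6×0.085×0.27 = 0.05967 m³/s
Q = Σ q = 2.121 m³/s

2.12 m³/s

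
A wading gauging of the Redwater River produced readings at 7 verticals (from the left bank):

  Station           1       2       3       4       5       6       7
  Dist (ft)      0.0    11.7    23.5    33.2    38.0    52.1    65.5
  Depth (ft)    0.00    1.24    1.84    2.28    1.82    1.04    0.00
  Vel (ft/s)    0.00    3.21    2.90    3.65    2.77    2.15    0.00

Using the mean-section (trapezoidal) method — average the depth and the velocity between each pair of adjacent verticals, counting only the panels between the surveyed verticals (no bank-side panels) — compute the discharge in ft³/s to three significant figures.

Panel 1-2: Δb = 11.7 ft, d̄ = (0.00+1.24)/2 = 0.62, v̄ = (0.00+3.21)/2 = 1.605 → q = 11.7×0.62×1.605 = 11.64 ft³/s
Panel 2-3: Δb = 11.8 ft, d̄ = (1.24+1.84)/2 = 1.54, v̄ = (3.21+2.90)/2 = 3.055 → q = 11.8×1.54×3.055 = 55.52 ft³/s
Panel 3-4: Δb = 9.7 ft, d̄ = (1.84+2.28)/2 = 2.06, v̄ = (2.90+3.65)/2 = 3.275 → q = 9.7×2.06×3.275 = 65.44 ft³/s
Panel 4-5: Δb = 4.8 ft, d̄ = (2.28+1.82)/2 = 2.05, v̄ = (3.65+2.77)/2 = 3.21 → q = 4.8×2.05×3.21 = 31.59 ft³/s
Panel 5-6: Δb = 14.1 ft, d̄ = (1.82+1.04)/2 = 1.43, v̄ = (2.77+2.15)/2 = 2.46 → q = 14.1×1.43×2.46 = 49.60 ft³/s
Panel 6-7: Δb = 13.4 ft, d̄ = (1.04+0.00)/2 = 0.52, v̄ = (2.15+0.00)/2 = 1.075 → q = 13.4×0.52×1.075 = 7.491 ft³/s
Q = Σ q = 221.3 ft³/s

221 ft³/s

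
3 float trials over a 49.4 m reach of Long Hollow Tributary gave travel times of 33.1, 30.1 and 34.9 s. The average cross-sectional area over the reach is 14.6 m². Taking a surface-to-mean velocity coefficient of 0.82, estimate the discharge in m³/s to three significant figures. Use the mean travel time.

t̄ = (33.1 + 30.1 + 34.9) / 3 = 32.7 s
v_surface = L / t̄ = 49.4 / 32.7 = 1.511 m/s
v_mean = 0.82 × 1.511 = 1.239 m/s
Q = A × v_mean = 14.6 × 1.239 = 18.09 m³/s

18.1 m³/s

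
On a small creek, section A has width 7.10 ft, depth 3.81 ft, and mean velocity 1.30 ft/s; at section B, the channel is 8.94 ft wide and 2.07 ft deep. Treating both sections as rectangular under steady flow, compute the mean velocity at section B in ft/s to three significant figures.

1.90 ft/s

Q = A₁V₁ = (7.10×3.81) × 1.30 = 35.17 ft³/s
A₂ = 8.94 × 2.07 = 18.51 ft²
V₂ = Q/A₂ = 35.17/18.51 = 1.900 ft/s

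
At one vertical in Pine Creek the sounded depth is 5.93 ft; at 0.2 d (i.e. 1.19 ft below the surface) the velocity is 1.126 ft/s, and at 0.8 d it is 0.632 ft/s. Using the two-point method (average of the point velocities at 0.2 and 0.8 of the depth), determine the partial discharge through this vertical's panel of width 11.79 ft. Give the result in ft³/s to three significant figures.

v̄ = (1.126 + 0.632) / 2 = 0.8790 ft/s
q = v̄ × d × w = 0.8790 × 5.93 × 11.79 = 61.46 ft³/s

61.5 ft³/s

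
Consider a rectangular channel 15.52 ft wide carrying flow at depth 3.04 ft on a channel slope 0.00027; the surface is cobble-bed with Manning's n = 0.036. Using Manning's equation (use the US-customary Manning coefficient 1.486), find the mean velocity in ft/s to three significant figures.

A = b·y = 15.52 × 3.04 = 47.18 ft²
P = b + 2y = 15.52 + 2×3.04 = 21.60 ft
R = A/P = 47.18/21.60 = 2.184 ft
Q = (1.486/n)·A·R^(2/3)·S^(1/2) = (1.486/0.036) × 47.18 × 2.184^(2/3) × 0.00027^(1/2) = 53.87 ft³/s
V = Q/A = 53.87/47.18 = 1.142 ft/s

1.14 ft/s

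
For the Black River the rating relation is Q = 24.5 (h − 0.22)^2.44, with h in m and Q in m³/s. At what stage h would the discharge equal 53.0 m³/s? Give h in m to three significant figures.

h − h₀ = (Q/C)^(1/b) = (53.0/24.5)^(1/2.44) = 1.372 m
h = 0.22 + 1.372 = 1.592 m

1.59 m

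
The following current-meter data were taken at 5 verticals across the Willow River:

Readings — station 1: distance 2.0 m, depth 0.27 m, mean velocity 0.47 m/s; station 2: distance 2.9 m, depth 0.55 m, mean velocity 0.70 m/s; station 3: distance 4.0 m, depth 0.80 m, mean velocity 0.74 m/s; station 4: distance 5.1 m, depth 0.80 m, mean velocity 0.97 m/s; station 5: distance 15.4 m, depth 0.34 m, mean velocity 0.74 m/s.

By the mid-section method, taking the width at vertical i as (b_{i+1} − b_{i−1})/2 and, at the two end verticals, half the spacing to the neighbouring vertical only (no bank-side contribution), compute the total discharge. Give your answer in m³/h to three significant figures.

24500 m³/h

w_1 = (2.9 − 2.0)/2 = 0.45 m; q_1 = 0.47 × 0.27 × 0.45 = 0.05711 m³/s
w_2 = (4.0 − 2.0)/2 = 1 m; q_2 = 0.70 × 0.55 × 1 = 0.3850 m³/s
w_3 = (5.1 − 2.9)/2 = 1.1 m; q_3 = 0.74 × 0.80 × 1.1 = 0.6512 m³/s
w_4 = (15.4 − 4.0)/2 = 5.7 m; q_4 = 0.97 × 0.80 × 5.7 = 4.423 m³/s
w_5 = (15.4 − 5.1)/2 = 5.15 m; q_5 = 0.74 × 0.34 × 5.15 = 1.296 m³/s
Q = Σ qᵢ = 6.812 m³/s
= 6.812 × 3600 = 24520 m³/h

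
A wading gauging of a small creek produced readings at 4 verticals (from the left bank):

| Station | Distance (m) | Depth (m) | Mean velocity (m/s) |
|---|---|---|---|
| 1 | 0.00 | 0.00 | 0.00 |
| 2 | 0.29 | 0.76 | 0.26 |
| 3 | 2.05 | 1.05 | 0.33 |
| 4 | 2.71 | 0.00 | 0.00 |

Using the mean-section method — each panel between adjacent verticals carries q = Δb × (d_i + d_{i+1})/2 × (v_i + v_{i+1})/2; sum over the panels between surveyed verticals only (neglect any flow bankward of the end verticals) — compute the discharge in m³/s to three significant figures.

Panel 1-2: Δb = 0.29 m, d̄ = (0.00+0.76)/2 = 0.38, v̄ = (0.00+0.26)/2 = 0.13 → q = 0.29×0.38×0.13 = 0.01433 m³/s
Panel 2-3: Δb = 1.76 m, d̄ = (0.76+1.05)/2 = 0.905, v̄ = (0.26+0.33)/2 = 0.295 → q = 1.76×0.905×0.295 = 0.4699 m³/s
Panel 3-4: Δb = 0.66 m, d̄ = (1.05+0.00)/2 = 0.525, v̄ = (0.33+0.00)/2 = 0.165 → q = 0.66×0.525×0.165 = 0.05717 m³/s
Q = Σ q = 0.5414 m³/s

0.541 m³/s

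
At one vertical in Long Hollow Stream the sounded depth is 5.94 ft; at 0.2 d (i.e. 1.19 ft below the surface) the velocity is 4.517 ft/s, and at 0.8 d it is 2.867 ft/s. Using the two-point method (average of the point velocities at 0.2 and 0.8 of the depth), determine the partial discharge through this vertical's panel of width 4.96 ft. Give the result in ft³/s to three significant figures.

v̄ = (4.517 + 2.867) / 2 = 3.692 ft/s
q = v̄ × d × w = 3.692 × 5.94 × 4.96 = 108.8 ft³/s

109 ft³/s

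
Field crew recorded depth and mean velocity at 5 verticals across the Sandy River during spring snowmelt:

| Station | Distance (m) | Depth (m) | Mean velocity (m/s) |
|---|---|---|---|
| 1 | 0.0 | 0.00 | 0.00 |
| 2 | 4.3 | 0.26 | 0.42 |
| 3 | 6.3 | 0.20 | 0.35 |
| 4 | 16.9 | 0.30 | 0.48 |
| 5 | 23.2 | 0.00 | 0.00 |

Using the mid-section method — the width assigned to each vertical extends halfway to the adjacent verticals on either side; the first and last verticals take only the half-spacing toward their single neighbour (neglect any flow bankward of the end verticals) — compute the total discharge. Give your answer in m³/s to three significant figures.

2.00 m³/s

w_2 = (6.3 − 0.0)/2 = 3.15 m; q_2 = 0.42 × 0.26 × 3.15 = 0.3440 m³/s
w_3 = (16.9 − 4.3)/2 = 6.3 m; q_3 = 0.35 × 0.20 × 6.3 = 0.4410 m³/s
w_4 = (23.2 − 6.3)/2 = 8.45 m; q_4 = 0.48 × 0.30 × 8.45 = 1.217 m³/s
Stations 1, 5 contribute zero (depth or velocity is 0).
Q = Σ qᵢ = 2.002 m³/s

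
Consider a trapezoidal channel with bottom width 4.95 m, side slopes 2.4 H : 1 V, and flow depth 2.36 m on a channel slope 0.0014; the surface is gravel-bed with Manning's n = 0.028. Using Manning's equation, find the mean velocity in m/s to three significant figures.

1.72 m/s

A = (b + z·y)·y = (4.95 + 2.4×2.36)×2.36 = 25.05 m²
P = b + 2y√(1+z²) = 4.95 + 2×2.36×√(1+2.4²) = 17.22 m
R = A/P = 25.05/17.22 = 1.454 m
Q = (1/n)·A·R^(2/3)·S^(1/2) = (1/0.028) × 25.05 × 1.454^(2/3) × 0.0014^(1/2) = 42.97 m³/s
V = Q/A = 42.97/25.05 = 1.715 m/s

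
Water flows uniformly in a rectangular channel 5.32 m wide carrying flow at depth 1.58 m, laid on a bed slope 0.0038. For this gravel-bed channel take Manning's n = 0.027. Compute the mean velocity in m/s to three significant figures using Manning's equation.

A = b·y = 5.32 × 1.58 = 8.406 m²
P = b + 2y = 5.32 + 2×1.58 = 8.480 m
R = A/P = 8.406/8.480 = 0.9912 m
Q = (1/n)·A·R^(2/3)·S^(1/2) = (1/0.027) × 8.406 × 0.9912^(2/3) × 0.0038^(1/2) = 19.08 m³/s
V = Q/A = 19.08/8.406 = 2.270 m/s

2.27 m/s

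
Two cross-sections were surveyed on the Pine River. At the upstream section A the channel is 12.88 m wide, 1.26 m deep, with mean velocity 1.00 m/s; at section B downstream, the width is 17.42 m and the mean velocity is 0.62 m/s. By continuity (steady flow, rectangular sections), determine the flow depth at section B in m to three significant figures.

Q = A₁V₁ = (12.88×1.26) × 1.00 = 16.23 m³/s
d₂ = Q/(b₂ V₂) = 16.23/(17.42×0.62) = 1.503 m

1.50 m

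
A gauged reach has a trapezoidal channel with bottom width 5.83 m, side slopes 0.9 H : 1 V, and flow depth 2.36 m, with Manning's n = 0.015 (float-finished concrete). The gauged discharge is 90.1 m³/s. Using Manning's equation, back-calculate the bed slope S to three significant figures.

0.00291

A = (b + z·y)·y = (5.83 + 0.9×2.36)×2.36 = 18.77 m²
P = b + 2y√(1+z²) = 5.83 + 2×2.36×√(1+0.9²) = 12.18 m
R = A/P = 18.77/12.18 = 1.541 m
S = (Q·n / (1·A·R^(2/3)))² = (90.1×0.015 / (1×18.77×1.334))² = 0.002912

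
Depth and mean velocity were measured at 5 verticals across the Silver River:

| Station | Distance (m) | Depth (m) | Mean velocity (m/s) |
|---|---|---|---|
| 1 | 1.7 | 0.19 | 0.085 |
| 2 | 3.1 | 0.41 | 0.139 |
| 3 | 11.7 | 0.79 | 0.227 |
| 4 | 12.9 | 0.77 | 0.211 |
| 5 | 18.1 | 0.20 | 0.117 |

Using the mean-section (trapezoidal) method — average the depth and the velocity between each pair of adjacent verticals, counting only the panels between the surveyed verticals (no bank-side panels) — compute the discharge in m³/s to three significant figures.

1.61 m³/s

Panel 1-2: Δb = 1.4 m, d̄ = (0.19+0.41)/2 = 0.3, v̄ = (0.085+0.139)/2 = 0.112 → q = 1.4×0.3×0.112 = 0.04704 m³/s
Panel 2-3: Δb = 8.6 m, d̄ = (0.41+0.79)/2 = 0.6, v̄ = (0.139+0.227)/2 = 0.183 → q = 8.6×0.6×0.183 = 0.9443 m³/s
Panel 3-4: Δb = 1.2 m, d̄ = (0.79+0.77)/2 = 0.78, v̄ = (0.227+0.211)/2 = 0.219 → q = 1.2×0.78×0.219 = 0.2050 m³/s
Panel 4-5: Δb = 5.2 m, d̄ = (0.77+0.20)/2 = 0.485, v̄ = (0.211+0.117)/2 = 0.164 → q = 5.2×0.485×0.164 = 0.4136 m³/s
Q = Σ q = 1.610 m³/s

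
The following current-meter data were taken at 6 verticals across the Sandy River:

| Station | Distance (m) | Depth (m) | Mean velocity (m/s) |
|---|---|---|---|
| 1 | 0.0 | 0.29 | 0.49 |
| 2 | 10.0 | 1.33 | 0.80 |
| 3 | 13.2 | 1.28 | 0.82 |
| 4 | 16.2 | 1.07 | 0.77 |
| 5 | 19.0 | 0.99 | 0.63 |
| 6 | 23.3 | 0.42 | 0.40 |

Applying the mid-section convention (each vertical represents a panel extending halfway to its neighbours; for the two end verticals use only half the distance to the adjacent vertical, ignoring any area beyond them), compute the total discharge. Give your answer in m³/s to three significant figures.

16.0 m³/s

w_1 = (10.0 − 0.0)/2 = 5 m; q_1 = 0.49 × 0.29 × 5 = 0.7105 m³/s
w_2 = (13.2 − 0.0)/2 = 6.6 m; q_2 = 0.80 × 1.33 × 6.6 = 7.022 m³/s
w_3 = (16.2 − 10.0)/2 = 3.1 m; q_3 = 0.82 × 1.28 × 3.1 = 3.254 m³/s
w_4 = (19.0 − 13.2)/2 = 2.9 m; q_4 = 0.77 × 1.07 × 2.9 = 2.389 m³/s
w_5 = (23.3 − 16.2)/2 = 3.55 m; q_5 = 0.63 × 0.99 × 3.55 = 2.214 m³/s
w_6 = (23.3 − 19.0)/2 = 2.15 m; q_6 = 0.40 × 0.42 × 2.15 = 0.3612 m³/s
Q = Σ qᵢ = 15.95 m³/s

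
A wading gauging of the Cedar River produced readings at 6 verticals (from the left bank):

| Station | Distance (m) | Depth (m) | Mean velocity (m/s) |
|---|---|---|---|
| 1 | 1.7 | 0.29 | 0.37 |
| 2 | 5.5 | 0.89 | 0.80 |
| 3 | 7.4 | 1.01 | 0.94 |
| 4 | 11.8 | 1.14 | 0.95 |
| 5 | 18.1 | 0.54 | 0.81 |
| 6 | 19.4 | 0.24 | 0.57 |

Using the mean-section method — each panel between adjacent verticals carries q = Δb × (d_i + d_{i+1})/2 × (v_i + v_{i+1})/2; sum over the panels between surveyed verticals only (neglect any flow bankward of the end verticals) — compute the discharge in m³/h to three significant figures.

44500 m³/h

Panel 1-2: Δb = 3.8 m, d̄ = (0.29+0.89)/2 = 0.59, v̄ = (0.37+0.80)/2 = 0.585 → q = 3.8×0.59×0.585 = 1.312 m³/s
Panel 2-3: Δb = 1.9 m, d̄ = (0.89+1.01)/2 = 0.95, v̄ = (0.80+0.94)/2 = 0.87 → q = 1.9×0.95×0.87 = 1.570 m³/s
Panel 3-4: Δb = 4.4 m, d̄ = (1.01+1.14)/2 = 1.075, v̄ = (0.94+0.95)/2 = 0.945 → q = 4.4×1.075×0.945 = 4.470 m³/s
Panel 4-5: Δb = 6.3 m, d̄ = (1.14+0.54)/2 = 0.84, v̄ = (0.95+0.81)/2 = 0.88 → q = 6.3×0.84×0.88 = 4.657 m³/s
Panel 5-6: Δb = 1.3 m, d̄ = (0.54+0.24)/2 = 0.39, v̄ = (0.81+0.57)/2 = 0.69 → q = 1.3×0.39×0.69 = 0.3498 m³/s
Q = Σ q = 12.36 m³/s
= 12.36 × 3600 = 44490 m³/h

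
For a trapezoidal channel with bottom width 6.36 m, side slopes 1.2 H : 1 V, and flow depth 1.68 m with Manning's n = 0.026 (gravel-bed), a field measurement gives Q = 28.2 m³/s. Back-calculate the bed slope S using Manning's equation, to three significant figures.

A = (b + z·y)·y = (6.36 + 1.2×1.68)×1.68 = 14.07 m²
P = b + 2y√(1+z²) = 6.36 + 2×1.68×√(1+1.2²) = 11.61 m
R = A/P = 14.07/11.61 = 1.212 m
S = (Q·n / (1·A·R^(2/3)))² = (28.2×0.026 / (1×14.07×1.137))² = 0.002101

0.00210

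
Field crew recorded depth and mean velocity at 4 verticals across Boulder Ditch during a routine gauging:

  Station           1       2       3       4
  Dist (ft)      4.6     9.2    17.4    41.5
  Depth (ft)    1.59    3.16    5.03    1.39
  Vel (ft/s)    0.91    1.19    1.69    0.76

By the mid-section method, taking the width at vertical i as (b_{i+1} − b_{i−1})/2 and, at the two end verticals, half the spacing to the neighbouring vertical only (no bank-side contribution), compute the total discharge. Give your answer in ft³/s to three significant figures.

177 ft³/s

w_1 = (9.2 − 4.6)/2 = 2.3 ft; q_1 = 0.91 × 1.59 × 2.3 = 3.328 ft³/s
w_2 = (17.4 − 4.6)/2 = 6.4 ft; q_2 = 1.19 × 3.16 × 6.4 = 24.07 ft³/s
w_3 = (41.5 − 9.2)/2 = 16.15 ft; q_3 = 1.69 × 5.03 × 16.15 = 137.3 ft³/s
w_4 = (41.5 − 17.4)/2 = 12.05 ft; q_4 = 0.76 × 1.39 × 12.05 = 12.73 ft³/s
Q = Σ qᵢ = 177.4 ft³/s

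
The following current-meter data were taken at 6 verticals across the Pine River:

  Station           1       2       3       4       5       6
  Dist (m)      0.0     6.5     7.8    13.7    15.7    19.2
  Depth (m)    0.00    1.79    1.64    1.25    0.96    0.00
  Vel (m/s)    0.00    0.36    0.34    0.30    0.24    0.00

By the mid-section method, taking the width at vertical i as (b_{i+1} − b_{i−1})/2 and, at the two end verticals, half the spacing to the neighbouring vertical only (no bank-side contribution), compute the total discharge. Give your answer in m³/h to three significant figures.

w_2 = (7.8 − 0.0)/2 = 3.9 m; q_2 = 0.36 × 1.79 × 3.9 = 2.513 m³/s
w_3 = (13.7 − 6.5)/2 = 3.6 m; q_3 = 0.34 × 1.64 × 3.6 = 2.007 m³/s
w_4 = (15.7 − 7.8)/2 = 3.95 m; q_4 = 0.30 × 1.25 × 3.95 = 1.481 m³/s
w_5 = (19.2 − 13.7)/2 = 2.75 m; q_5 = 0.24 × 0.96 × 2.75 = 0.6336 m³/s
Stations 1, 6 contribute zero (depth or velocity is 0).
Q = Σ qᵢ = 6.635 m³/s
= 6.635 × 3600 = 23890 m³/h

23900 m³/h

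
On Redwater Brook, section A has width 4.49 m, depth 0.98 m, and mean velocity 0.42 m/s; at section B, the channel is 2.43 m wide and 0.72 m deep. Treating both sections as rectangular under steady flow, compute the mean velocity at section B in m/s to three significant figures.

Q = A₁V₁ = (4.49×0.98) × 0.42 = 1.848 m³/s
A₂ = 2.43 × 0.72 = 1.750 m²
V₂ = Q/A₂ = 1.848/1.750 = 1.056 m/s

1.06 m/s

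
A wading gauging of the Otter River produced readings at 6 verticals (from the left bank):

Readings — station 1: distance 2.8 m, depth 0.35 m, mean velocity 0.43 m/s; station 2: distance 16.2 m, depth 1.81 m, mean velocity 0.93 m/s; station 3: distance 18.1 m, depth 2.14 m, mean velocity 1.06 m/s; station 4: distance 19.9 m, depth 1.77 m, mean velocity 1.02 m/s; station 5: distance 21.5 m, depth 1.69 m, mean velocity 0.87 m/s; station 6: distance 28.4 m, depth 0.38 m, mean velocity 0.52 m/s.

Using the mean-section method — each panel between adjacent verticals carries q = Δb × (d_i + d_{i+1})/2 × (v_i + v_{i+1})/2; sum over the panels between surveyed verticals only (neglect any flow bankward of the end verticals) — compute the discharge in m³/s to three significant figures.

24.8 m³/s

Panel 1-2: Δb = 13.4 m, d̄ = (0.35+1.81)/2 = 1.08, v̄ = (0.43+0.93)/2 = 0.68 → q = 13.4×1.08×0.68 = 9.841 m³/s
Panel 2-3: Δb = 1.9 m, d̄ = (1.81+2.14)/2 = 1.975, v̄ = (0.93+1.06)/2 = 0.995 → q = 1.9×1.975×0.995 = 3.734 m³/s
Panel 3-4: Δb = 1.8 m, d̄ = (2.14+1.77)/2 = 1.955, v̄ = (1.06+1.02)/2 = 1.04 → q = 1.8×1.955×1.04 = 3.660 m³/s
Panel 4-5: Δb = 1.6 m, d̄ = (1.77+1.69)/2 = 1.73, v̄ = (1.02+0.87)/2 = 0.945 → q = 1.6×1.73×0.945 = 2.616 m³/s
Panel 5-6: Δb = 6.9 m, d̄ = (1.69+0.38)/2 = 1.035, v̄ = (0.87+0.52)/2 = 0.695 → q = 6.9×1.035×0.695 = 4.963 m³/s
Q = Σ q = 24.81 m³/s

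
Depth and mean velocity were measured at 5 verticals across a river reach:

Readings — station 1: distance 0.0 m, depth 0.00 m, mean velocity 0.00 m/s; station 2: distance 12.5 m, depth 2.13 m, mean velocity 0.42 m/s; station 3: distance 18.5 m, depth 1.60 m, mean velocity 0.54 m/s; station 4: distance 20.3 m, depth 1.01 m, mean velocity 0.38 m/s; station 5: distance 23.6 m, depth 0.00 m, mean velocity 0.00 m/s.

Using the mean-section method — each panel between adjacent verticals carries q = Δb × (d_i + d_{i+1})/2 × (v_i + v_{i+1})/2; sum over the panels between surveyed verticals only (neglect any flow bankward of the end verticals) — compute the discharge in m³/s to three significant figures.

Panel 1-2: Δb = 12.5 m, d̄ = (0.00+2.13)/2 = 1.065, v̄ = (0.00+0.42)/2 = 0.21 → q = 12.5×1.065×0.21 = 2.796 m³/s
Panel 2-3: Δb = 6 m, d̄ = (2.13+1.60)/2 = 1.865, v̄ = (0.42+0.54)/2 = 0.48 → q = 6×1.865×0.48 = 5.371 m³/s
Panel 3-4: Δb = 1.8 m, d̄ = (1.60+1.01)/2 = 1.305, v̄ = (0.54+0.38)/2 = 0.46 → q = 1.8×1.305×0.46 = 1.081 m³/s
Panel 4-5: Δb = 3.3 m, d̄ = (1.01+0.00)/2 = 0.505, v̄ = (0.38+0.00)/2 = 0.19 → q = 3.3×0.505×0.19 = 0.3166 m³/s
Q = Σ q = 9.564 m³/s

9.56 m³/s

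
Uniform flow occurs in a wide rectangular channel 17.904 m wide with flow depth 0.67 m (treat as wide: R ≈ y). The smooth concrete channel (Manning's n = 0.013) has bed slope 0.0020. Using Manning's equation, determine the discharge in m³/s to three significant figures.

A = b·y = 17.904 × 0.67 = 12.00 m²
Wide channel: R ≈ y = 0.67 m
Q = (1/n)·A·R^(2/3)·S^(1/2) = (1/0.013) × 12.00 × 0.6700^(2/3) × 0.0020^(1/2) = 31.60 m³/s

31.6 m³/s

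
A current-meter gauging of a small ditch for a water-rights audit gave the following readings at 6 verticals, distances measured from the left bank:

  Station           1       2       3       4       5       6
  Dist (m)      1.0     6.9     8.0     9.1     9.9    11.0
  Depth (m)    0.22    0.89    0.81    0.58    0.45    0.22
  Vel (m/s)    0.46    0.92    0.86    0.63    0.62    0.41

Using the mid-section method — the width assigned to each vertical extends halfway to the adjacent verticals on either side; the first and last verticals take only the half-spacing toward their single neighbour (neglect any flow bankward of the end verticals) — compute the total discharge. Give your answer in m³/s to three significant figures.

w_1 = (6.9 − 1.0)/2 = 2.95 m; q_1 = 0.46 × 0.22 × 2.95 = 0.2985 m³/s
w_2 = (8.0 − 1.0)/2 = 3.5 m; q_2 = 0.92 × 0.89 × 3.5 = 2.866 m³/s
w_3 = (9.1 − 6.9)/2 = 1.1 m; q_3 = 0.86 × 0.81 × 1.1 = 0.7663 m³/s
w_4 = (9.9 − 8.0)/2 = 0.95 m; q_4 = 0.63 × 0.58 × 0.95 = 0.3471 m³/s
w_5 = (11.0 − 9.1)/2 = 0.95 m; q_5 = 0.62 × 0.45 × 0.95 = 0.2651 m³/s
w_6 = (11.0 − 9.9)/2 = 0.55 m; q_6 = 0.41 × 0.22 × 0.55 = 0.04961 m³/s
Q = Σ qᵢ = 4.592 m³/s

4.59 m³/s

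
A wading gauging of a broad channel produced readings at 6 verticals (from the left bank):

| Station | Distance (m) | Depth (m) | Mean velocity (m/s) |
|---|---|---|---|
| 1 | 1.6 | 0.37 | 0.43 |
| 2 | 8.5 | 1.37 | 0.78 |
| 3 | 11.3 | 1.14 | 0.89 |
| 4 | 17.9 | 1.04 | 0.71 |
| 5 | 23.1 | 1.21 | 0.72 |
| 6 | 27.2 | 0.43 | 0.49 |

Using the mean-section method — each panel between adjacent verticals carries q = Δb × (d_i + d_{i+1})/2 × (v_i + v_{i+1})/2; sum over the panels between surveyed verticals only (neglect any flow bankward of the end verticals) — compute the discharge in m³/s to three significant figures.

18.5 m³/s

Panel 1-2: Δb = 6.9 m, d̄ = (0.37+1.37)/2 = 0.87, v̄ = (0.43+0.78)/2 = 0.605 → q = 6.9×0.87×0.605 = 3.632 m³/s
Panel 2-3: Δb = 2.8 m, d̄ = (1.37+1.14)/2 = 1.255, v̄ = (0.78+0.89)/2 = 0.835 → q = 2.8×1.255×0.835 = 2.934 m³/s
Panel 3-4: Δb = 6.6 m, d̄ = (1.14+1.04)/2 = 1.09, v̄ = (0.89+0.71)/2 = 0.8 → q = 6.6×1.09×0.8 = 5.755 m³/s
Panel 4-5: Δb = 5.2 m, d̄ = (1.04+1.21)/2 = 1.125, v̄ = (0.71+0.72)/2 = 0.715 → q = 5.2×1.125×0.715 = 4.183 m³/s
Panel 5-6: Δb = 4.1 m, d̄ = (1.21+0.43)/2 = 0.82, v̄ = (0.72+0.49)/2 = 0.605 → q = 4.1×0.82×0.605 = 2.034 m³/s
Q = Σ q = 18.54 m³/s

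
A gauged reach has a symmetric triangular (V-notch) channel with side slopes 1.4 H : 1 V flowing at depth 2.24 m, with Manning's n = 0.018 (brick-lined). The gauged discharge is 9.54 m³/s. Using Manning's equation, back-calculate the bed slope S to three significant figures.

0.000676

A = z·y² = 1.4×2.24² = 7.025 m²
P = 2y√(1+z²) = 2×2.24×√(1+1.4²) = 7.708 m
R = A/P = 7.025/7.708 = 0.9114 m
S = (Q·n / (1·A·R^(2/3)))² = (9.54×0.018 / (1×7.025×0.9400))² = 0.0006763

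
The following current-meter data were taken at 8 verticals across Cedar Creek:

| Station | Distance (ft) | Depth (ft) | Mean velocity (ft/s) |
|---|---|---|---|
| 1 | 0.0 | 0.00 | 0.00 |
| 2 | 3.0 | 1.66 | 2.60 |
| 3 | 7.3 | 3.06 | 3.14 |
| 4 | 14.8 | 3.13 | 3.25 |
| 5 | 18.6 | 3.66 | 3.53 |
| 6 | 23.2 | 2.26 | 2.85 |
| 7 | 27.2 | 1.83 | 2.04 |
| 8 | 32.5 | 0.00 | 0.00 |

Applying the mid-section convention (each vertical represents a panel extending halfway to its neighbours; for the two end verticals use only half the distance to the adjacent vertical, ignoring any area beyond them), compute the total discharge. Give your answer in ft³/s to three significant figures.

w_2 = (7.3 − 0.0)/2 = 3.65 ft; q_2 = 2.60 × 1.66 × 3.65 = 15.75 ft³/s
w_3 = (14.8 − 3.0)/2 = 5.9 ft; q_3 = 3.14 × 3.06 × 5.9 = 56.69 ft³/s
w_4 = (18.6 − 7.3)/2 = 5.65 ft; q_4 = 3.25 × 3.13 × 5.65 = 57.47 ft³/s
w_5 = (23.2 − 14.8)/2 = 4.2 ft; q_5 = 3.53 × 3.66 × 4.2 = 54.26 ft³/s
w_6 = (27.2 − 18.6)/2 = 4.3 ft; q_6 = 2.85 × 2.26 × 4.3 = 27.70 ft³/s
w_7 = (32.5 − 23.2)/2 = 4.65 ft; q_7 = 2.04 × 1.83 × 4.65 = 17.36 ft³/s
Stations 1, 8 contribute zero (depth or velocity is 0).
Q = Σ qᵢ = 229.2 ft³/s

229 ft³/s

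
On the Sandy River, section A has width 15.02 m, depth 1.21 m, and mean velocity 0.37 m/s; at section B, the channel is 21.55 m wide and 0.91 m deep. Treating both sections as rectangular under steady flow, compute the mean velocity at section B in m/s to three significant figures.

Q = A₁V₁ = (15.02×1.21) × 0.37 = 6.724 m³/s
A₂ = 21.55 × 0.91 = 19.61 m²
V₂ = Q/A₂ = 6.724/19.61 = 0.3429 m/s

0.343 m/s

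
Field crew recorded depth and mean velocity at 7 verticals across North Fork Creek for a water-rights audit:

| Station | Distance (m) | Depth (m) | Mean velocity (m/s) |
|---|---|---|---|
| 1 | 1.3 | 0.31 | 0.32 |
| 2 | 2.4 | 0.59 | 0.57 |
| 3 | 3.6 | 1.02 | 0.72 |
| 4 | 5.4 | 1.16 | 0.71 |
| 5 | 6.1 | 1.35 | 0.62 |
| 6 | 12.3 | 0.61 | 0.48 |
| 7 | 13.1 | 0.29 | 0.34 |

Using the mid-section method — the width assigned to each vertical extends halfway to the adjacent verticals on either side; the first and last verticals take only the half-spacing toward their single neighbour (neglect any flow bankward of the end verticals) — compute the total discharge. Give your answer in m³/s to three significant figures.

6.52 m³/s

w_1 = (2.4 − 1.3)/2 = 0.55 m; q_1 = 0.32 × 0.31 × 0.55 = 0.05456 m³/s
w_2 = (3.6 − 1.3)/2 = 1.15 m; q_2 = 0.57 × 0.59 × 1.15 = 0.3867 m³/s
w_3 = (5.4 − 2.4)/2 = 1.5 m; q_3 = 0.72 × 1.02 × 1.5 = 1.102 m³/s
w_4 = (6.1 − 3.6)/2 = 1.25 m; q_4 = 0.71 × 1.16 × 1.25 = 1.030 m³/s
w_5 = (12.3 − 5.4)/2 = 3.45 m; q_5 = 0.62 × 1.35 × 3.45 = 2.888 m³/s
w_6 = (13.1 − 6.1)/2 = 3.5 m; q_6 = 0.48 × 0.61 × 3.5 = 1.025 m³/s
w_7 = (13.1 − 12.3)/2 = 0.4 m; q_7 = 0.34 × 0.29 × 0.4 = 0.03944 m³/s
Q = Σ qᵢ = 6.524 m³/s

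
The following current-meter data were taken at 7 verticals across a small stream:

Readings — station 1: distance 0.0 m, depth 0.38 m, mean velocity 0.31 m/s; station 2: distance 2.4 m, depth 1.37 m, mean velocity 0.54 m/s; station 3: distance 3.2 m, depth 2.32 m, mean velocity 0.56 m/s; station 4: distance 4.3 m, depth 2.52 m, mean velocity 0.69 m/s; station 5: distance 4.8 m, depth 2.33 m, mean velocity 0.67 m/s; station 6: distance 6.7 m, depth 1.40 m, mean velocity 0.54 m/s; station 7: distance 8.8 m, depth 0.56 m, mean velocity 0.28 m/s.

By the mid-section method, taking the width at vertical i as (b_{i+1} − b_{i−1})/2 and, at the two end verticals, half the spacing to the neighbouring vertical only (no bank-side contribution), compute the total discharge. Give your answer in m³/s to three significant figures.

w_1 = (2.4 − 0.0)/2 = 1.2 m; q_1 = 0.31 × 0.38 × 1.2 = 0.1414 m³/s
w_2 = (3.2 − 0.0)/2 = 1.6 m; q_2 = 0.54 × 1.37 × 1.6 = 1.184 m³/s
w_3 = (4.3 − 2.4)/2 = 0.95 m; q_3 = 0.56 × 2.32 × 0.95 = 1.234 m³/s
w_4 = (4.8 − 3.2)/2 = 0.8 m; q_4 = 0.69 × 2.52 × 0.8 = 1.391 m³/s
w_5 = (6.7 − 4.3)/2 = 1.2 m; q_5 = 0.67 × 2.33 × 1.2 = 1.873 m³/s
w_6 = (8.8 − 4.8)/2 = 2 m; q_6 = 0.54 × 1.40 × 2 = 1.512 m³/s
w_7 = (8.8 − 6.7)/2 = 1.05 m; q_7 = 0.28 × 0.56 × 1.05 = 0.1646 m³/s
Q = Σ qᵢ = 7.500 m³/s

7.50 m³/s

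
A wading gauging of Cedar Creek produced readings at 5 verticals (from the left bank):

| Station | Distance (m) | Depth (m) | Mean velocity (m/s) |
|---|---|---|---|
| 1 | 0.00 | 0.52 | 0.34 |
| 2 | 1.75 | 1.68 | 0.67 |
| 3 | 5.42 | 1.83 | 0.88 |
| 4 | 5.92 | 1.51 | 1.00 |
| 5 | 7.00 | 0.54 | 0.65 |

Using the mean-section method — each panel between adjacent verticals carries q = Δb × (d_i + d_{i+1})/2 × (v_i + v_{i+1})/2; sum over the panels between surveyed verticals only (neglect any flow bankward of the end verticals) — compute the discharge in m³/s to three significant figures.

7.66 m³/s

Panel 1-2: Δb = 1.75 m, d̄ = (0.52+1.68)/2 = 1.1, v̄ = (0.34+0.67)/2 = 0.505 → q = 1.75×1.1×0.505 = 0.9721 m³/s
Panel 2-3: Δb = 3.67 m, d̄ = (1.68+1.83)/2 = 1.755, v̄ = (0.67+0.88)/2 = 0.775 → q = 3.67×1.755×0.775 = 4.992 m³/s
Panel 3-4: Δb = 0.5 m, d̄ = (1.83+1.51)/2 = 1.67, v̄ = (0.88+1.00)/2 = 0.94 → q = 0.5×1.67×0.94 = 0.7849 m³/s
Panel 4-5: Δb = 1.08 m, d̄ = (1.51+0.54)/2 = 1.025, v̄ = (1.00+0.65)/2 = 0.825 → q = 1.08×1.025×0.825 = 0.9133 m³/s
Q = Σ q = 7.662 m³/s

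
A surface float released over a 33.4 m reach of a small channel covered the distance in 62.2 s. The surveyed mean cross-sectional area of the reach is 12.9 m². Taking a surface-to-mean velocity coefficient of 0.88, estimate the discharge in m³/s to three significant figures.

v_surface = L / t̄ = 33.4 / 62.2 = 0.5370 m/s
v_mean = 0.88 × 0.5370 = 0.4725 m/s
Q = A × v_mean = 12.9 × 0.4725 = 6.096 m³/s

6.10 m³/s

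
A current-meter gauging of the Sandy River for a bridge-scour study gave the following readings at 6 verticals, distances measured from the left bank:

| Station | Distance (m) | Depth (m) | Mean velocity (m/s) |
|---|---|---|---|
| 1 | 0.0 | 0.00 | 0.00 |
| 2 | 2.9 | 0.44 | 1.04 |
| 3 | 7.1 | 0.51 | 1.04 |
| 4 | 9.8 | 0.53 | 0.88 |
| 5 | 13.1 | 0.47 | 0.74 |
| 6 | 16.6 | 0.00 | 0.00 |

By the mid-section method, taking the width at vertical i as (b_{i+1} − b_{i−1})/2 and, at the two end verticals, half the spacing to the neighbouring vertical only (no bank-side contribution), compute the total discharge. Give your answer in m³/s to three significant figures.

w_2 = (7.1 − 0.0)/2 = 3.55 m; q_2 = 1.04 × 0.44 × 3.55 = 1.624 m³/s
w_3 = (9.8 − 2.9)/2 = 3.45 m; q_3 = 1.04 × 0.51 × 3.45 = 1.830 m³/s
w_4 = (13.1 − 7.1)/2 = 3 m; q_4 = 0.88 × 0.53 × 3 = 1.399 m³/s
w_5 = (16.6 − 9.8)/2 = 3.4 m; q_5 = 0.74 × 0.47 × 3.4 = 1.183 m³/s
Stations 1, 6 contribute zero (depth or velocity is 0).
Q = Σ qᵢ = 6.036 m³/s

6.04 m³/s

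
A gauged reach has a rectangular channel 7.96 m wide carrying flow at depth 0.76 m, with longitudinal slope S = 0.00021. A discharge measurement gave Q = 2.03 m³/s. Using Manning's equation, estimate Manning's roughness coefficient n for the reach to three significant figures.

0.0320

A = b·y = 7.96 × 0.76 = 6.050 m²
P = b + 2y = 7.96 + 2×0.76 = 9.480 m
R = A/P = 6.050/9.480 = 0.6381 m
n = (1/Q)·A·R^(2/3)·S^(1/2) = (1/2.03) × 6.050 × 0.7412 × 0.01449 = 0.03201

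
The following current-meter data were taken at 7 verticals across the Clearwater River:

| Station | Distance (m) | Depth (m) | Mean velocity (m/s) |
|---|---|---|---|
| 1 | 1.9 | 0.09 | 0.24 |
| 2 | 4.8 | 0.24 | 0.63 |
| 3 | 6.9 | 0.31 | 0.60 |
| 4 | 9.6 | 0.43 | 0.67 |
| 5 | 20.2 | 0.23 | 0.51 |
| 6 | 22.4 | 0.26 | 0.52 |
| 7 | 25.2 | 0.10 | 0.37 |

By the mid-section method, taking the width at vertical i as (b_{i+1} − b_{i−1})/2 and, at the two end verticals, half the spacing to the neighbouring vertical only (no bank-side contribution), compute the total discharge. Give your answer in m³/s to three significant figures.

w_1 = (4.8 − 1.9)/2 = 1.45 m; q_1 = 0.24 × 0.09 × 1.45 = 0.03132 m³/s
w_2 = (6.9 − 1.9)/2 = 2.5 m; q_2 = 0.63 × 0.24 × 2.5 = 0.3780 m³/s
w_3 = (9.6 − 4.8)/2 = 2.4 m; q_3 = 0.60 × 0.31 × 2.4 = 0.4464 m³/s
w_4 = (20.2 − 6.9)/2 = 6.65 m; q_4 = 0.67 × 0.43 × 6.65 = 1.916 m³/s
w_5 = (22.4 − 9.6)/2 = 6.4 m; q_5 = 0.51 × 0.23 × 6.4 = 0.7507 m³/s
w_6 = (25.2 − 20.2)/2 = 2.5 m; q_6 = 0.52 × 0.26 × 2.5 = 0.3380 m³/s
w_7 = (25.2 − 22.4)/2 = 1.4 m; q_7 = 0.37 × 0.10 × 1.4 = 0.05180 m³/s
Q = Σ qᵢ = 3.912 m³/s

3.91 m³/s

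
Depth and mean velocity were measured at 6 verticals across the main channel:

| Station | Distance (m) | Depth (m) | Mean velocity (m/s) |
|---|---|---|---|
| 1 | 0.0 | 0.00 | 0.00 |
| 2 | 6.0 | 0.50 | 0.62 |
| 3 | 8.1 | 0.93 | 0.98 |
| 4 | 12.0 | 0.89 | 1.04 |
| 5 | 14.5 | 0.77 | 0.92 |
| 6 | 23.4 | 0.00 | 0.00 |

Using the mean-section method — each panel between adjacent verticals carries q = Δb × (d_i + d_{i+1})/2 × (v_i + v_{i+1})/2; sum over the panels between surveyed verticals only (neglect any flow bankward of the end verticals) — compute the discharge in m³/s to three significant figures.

Panel 1-2: Δb = 6 m, d̄ = (0.00+0.50)/2 = 0.25, v̄ = (0.00+0.62)/2 = 0.31 → q = 6×0.25×0.31 = 0.4650 m³/s
Panel 2-3: Δb = 2.1 m, d̄ = (0.50+0.93)/2 = 0.715, v̄ = (0.62+0.98)/2 = 0.8 → q = 2.1×0.715×0.8 = 1.201 m³/s
Panel 3-4: Δb = 3.9 m, d̄ = (0.93+0.89)/2 = 0.91, v̄ = (0.98+1.04)/2 = 1.01 → q = 3.9×0.91×1.01 = 3.584 m³/s
Panel 4-5: Δb = 2.5 m, d̄ = (0.89+0.77)/2 = 0.83, v̄ = (1.04+0.92)/2 = 0.98 → q = 2.5×0.83×0.98 = 2.034 m³/s
Panel 5-6: Δb = 8.9 m, d̄ = (0.77+0.00)/2 = 0.385, v̄ = (0.92+0.00)/2 = 0.46 → q = 8.9×0.385×0.46 = 1.576 m³/s
Q = Σ q = 8.860 m³/s

8.86 m³/s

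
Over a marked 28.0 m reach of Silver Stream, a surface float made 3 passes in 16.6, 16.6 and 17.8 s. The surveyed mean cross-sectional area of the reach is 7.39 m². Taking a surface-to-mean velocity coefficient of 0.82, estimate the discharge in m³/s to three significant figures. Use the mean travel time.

9.98 m³/s

t̄ = (16.6 + 16.6 + 17.8) / 3 = 17 s
v_surface = L / t̄ = 28.0 / 17 = 1.647 m/s
v_mean = 0.82 × 1.647 = 1.351 m/s
Q = A × v_mean = 7.39 × 1.351 = 9.981 m³/s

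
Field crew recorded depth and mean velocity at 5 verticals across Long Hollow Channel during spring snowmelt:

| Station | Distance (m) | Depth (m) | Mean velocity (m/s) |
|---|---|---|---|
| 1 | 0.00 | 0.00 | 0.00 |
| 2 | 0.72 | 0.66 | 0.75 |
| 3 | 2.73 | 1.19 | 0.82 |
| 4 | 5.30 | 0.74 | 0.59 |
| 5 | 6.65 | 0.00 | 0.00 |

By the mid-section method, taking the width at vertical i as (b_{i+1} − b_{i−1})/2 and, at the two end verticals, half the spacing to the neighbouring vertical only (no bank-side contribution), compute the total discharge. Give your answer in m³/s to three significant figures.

w_2 = (2.73 − 0.00)/2 = 1.365 m; q_2 = 0.75 × 0.66 × 1.365 = 0.6757 m³/s
w_3 = (5.30 − 0.72)/2 = 2.29 m; q_3 = 0.82 × 1.19 × 2.29 = 2.235 m³/s
w_4 = (6.65 − 2.73)/2 = 1.96 m; q_4 = 0.59 × 0.74 × 1.96 = 0.8557 m³/s
Stations 1, 5 contribute zero (depth or velocity is 0).
Q = Σ qᵢ = 3.766 m³/s

3.77 m³/s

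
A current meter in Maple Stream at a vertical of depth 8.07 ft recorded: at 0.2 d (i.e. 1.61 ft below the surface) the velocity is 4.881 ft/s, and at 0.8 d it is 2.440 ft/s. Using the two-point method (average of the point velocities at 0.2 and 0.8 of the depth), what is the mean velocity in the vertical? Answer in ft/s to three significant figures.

3.66 ft/s

v̄ = (4.881 + 2.440) / 2 = 3.661 ft/s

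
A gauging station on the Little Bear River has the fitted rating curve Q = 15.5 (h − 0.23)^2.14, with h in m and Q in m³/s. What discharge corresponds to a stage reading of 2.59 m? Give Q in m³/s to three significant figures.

Q = 15.5 × (2.59 − 0.23)^2.14 = 15.5 × 2.36^2.14 = 97.36 m³/s

97.4 m³/s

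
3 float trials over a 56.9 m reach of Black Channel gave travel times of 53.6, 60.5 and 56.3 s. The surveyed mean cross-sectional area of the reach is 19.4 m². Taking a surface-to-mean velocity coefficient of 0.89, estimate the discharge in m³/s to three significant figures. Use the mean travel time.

t̄ = (53.6 + 60.5 + 56.3) / 3 = 56.8 s
v_surface = L / t̄ = 56.9 / 56.8 = 1.002 m/s
v_mean = 0.89 × 1.002 = 0.8916 m/s
Q = A × v_mean = 19.4 × 0.8916 = 17.30 m³/s

17.3 m³/s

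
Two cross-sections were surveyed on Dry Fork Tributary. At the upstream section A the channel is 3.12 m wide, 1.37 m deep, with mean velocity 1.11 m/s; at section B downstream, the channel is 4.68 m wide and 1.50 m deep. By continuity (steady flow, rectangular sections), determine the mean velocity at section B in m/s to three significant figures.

0.676 m/s

Q = A₁V₁ = (3.12×1.37) × 1.11 = 4.745 m³/s
A₂ = 4.68 × 1.50 = 7.020 m²
V₂ = Q/A₂ = 4.745/7.020 = 0.6759 m/s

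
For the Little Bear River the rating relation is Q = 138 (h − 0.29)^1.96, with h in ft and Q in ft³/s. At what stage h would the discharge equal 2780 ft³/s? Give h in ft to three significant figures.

4.92 ft

h − h₀ = (Q/C)^(1/b) = (2780/138)^(1/1.96) = 4.628 ft
h = 0.29 + 4.628 = 4.918 ft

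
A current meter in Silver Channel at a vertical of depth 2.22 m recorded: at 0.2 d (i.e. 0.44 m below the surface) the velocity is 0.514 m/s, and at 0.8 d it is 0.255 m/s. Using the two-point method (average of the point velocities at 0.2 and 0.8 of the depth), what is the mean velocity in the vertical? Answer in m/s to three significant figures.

v̄ = (0.514 + 0.255) / 2 = 0.3845 m/s

0.385 m/s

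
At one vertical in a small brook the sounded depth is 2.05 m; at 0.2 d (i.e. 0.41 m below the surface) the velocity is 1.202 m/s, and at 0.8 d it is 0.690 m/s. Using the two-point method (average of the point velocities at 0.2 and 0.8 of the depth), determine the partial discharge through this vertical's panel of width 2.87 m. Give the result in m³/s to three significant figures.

5.57 m³/s

v̄ = (1.202 + 0.690) / 2 = 0.9460 m/s
q = v̄ × d × w = 0.9460 × 2.05 × 2.87 = 5.566 m³/s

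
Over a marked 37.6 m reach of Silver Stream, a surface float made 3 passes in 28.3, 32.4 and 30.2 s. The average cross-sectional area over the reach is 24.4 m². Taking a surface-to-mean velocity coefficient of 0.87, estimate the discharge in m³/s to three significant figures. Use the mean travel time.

t̄ = (28.3 + 32.4 + 30.2) / 3 = 30.3 s
v_surface = L / t̄ = 37.6 / 30.3 = 1.241 m/s
v_mean = 0.87 × 1.241 = 1.080 m/s
Q = A × v_mean = 24.4 × 1.080 = 26.34 m³/s

26.3 m³/s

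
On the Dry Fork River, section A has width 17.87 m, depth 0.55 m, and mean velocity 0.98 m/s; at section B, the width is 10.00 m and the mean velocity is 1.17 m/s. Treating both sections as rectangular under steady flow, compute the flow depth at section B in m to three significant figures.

0.823 m

Q = A₁V₁ = (17.87×0.55) × 0.98 = 9.632 m³/s
d₂ = Q/(b₂ V₂) = 9.632/(10.00×1.17) = 0.8232 m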